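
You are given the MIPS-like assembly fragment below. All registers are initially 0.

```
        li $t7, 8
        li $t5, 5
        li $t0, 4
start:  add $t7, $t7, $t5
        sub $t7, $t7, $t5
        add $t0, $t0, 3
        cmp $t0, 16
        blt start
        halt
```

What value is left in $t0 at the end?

16

li $t7, 8 → $t7=8
li $t5, 5 → $t5=5
li $t0, 4 → $t0=4
add $t7, $t7, $t5 → $t7=8+5=13
sub $t7, $t7, $t5 → $t7=13-5=8
add $t0, $t0, 3 → $t0=4+3=7
cmp $t0, 16  (cmp 7,16)
blt start: taken
add $t7, $t7, $t5 → $t7=8+5=13
sub $t7, $t7, $t5 → $t7=13-5=8
add $t0, $t0, 3 → $t0=7+3=10
cmp $t0, 16  (cmp 10,16)
blt start: taken
add $t7, $t7, $t5 → $t7=8+5=13
sub $t7, $t7, $t5 → $t7=13-5=8
add $t0, $t0, 3 → $t0=10+3=13
cmp $t0, 16  (cmp 13,16)
blt start: taken
add $t7, $t7, $t5 → $t7=8+5=13
sub $t7, $t7, $t5 → $t7=13-5=8
add $t0, $t0, 3 → $t0=13+3=16
cmp $t0, 16  (cmp 16,16)
blt start: not taken
halt.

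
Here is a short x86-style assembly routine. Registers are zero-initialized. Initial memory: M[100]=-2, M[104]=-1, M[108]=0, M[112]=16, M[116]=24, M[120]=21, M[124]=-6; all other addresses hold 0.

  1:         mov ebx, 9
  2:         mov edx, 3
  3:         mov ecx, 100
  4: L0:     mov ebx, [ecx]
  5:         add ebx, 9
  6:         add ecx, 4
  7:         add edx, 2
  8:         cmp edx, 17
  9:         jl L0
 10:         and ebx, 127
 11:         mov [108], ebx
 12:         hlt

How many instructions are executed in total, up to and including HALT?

48

mov ebx, 9 → ebx=9
mov edx, 3 → edx=3
mov ecx, 100 → ecx=100
mov ebx, [ecx] → ebx=M[100]=-2
add ebx, 9 → ebx=(-2)+9=7
add ecx, 4 → ecx=100+4=104
add edx, 2 → edx=3+2=5
cmp edx, 17  (cmp 5,17)
jl L0: taken
mov ebx, [ecx] → ebx=M[104]=-1
add ebx, 9 → ebx=(-1)+9=8
add ecx, 4 → ecx=104+4=108
add edx, 2 → edx=5+2=7
cmp edx, 17  (cmp 7,17)
jl L0: taken
mov ebx, [ecx] → ebx=M[108]=0
add ebx, 9 → ebx=0+9=9
add ecx, 4 → ecx=108+4=112
add edx, 2 → edx=7+2=9
cmp edx, 17  (cmp 9,17)
jl L0: taken
mov ebx, [ecx] → ebx=M[112]=16
add ebx, 9 → ebx=16+9=25
add ecx, 4 → ecx=112+4=116
add edx, 2 → edx=9+2=11
cmp edx, 17  (cmp 11,17)
jl L0: taken
mov ebx, [ecx] → ebx=M[116]=24
add ebx, 9 → ebx=24+9=33
add ecx, 4 → ecx=116+4=120
add edx, 2 → edx=11+2=13
cmp edx, 17  (cmp 13,17)
jl L0: taken
mov ebx, [ecx] → ebx=M[120]=21
add ebx, 9 → ebx=21+9=30
add ecx, 4 → ecx=120+4=124
add edx, 2 → edx=13+2=15
cmp edx, 17  (cmp 15,17)
jl L0: taken
mov ebx, [ecx] → ebx=M[124]=-6
add ebx, 9 → ebx=(-6)+9=3
add ecx, 4 → ecx=124+4=128
add edx, 2 → edx=15+2=17
cmp edx, 17  (cmp 17,17)
jl L0: not taken
and ebx, 127 → ebx=3&127=3
mov [108], ebx → M[108]=3
halt.
Total executed instructions: 48.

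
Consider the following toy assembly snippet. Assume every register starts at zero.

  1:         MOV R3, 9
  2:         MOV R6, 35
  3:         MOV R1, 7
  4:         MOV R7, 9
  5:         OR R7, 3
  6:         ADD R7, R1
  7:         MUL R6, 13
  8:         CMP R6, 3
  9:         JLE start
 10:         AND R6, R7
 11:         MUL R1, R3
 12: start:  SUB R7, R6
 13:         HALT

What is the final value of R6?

R3=9
R6=35
R1=7
R7=9
R7=9|3=11
R7=11+7=18
R6=35*13=455
CMP R6, 3  (cmp 455,3)
JLE start: not taken
R6=455&18=2
R1=7*9=63
R7=18-2=16
halt.

2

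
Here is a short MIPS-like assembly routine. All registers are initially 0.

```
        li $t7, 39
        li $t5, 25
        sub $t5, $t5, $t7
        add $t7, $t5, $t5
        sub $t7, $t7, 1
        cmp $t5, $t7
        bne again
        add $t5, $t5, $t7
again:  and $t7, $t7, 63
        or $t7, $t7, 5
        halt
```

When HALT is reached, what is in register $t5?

-14

li $t7, 39 → $t7=39
li $t5, 25 → $t5=25
sub $t5, $t5, $t7 → $t5=25-39=-14
add $t7, $t5, $t5 → $t7=(-14)+(-14)=-28
sub $t7, $t7, 1 → $t7=(-28)-1=-29
cmp $t5, $t7  (cmp -14,-29)
bne again: taken
and $t7, $t7, 63 → $t7=(-29)&63=35
or $t7, $t7, 5 → $t7=35|5=39
halt.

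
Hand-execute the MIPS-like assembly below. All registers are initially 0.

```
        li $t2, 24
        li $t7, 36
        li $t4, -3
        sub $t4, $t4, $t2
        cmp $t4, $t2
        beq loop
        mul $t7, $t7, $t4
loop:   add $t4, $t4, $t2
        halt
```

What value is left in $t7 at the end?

-972

after li $t2, 24: $t2=24
after li $t7, 36: $t7=36
after li $t4, -3: $t4=-3
after sub $t4, $t4, $t2: $t4=(-3)-24=-27
cmp $t4, $t2  (cmp -27,24)
beq loop: not taken
after mul $t7, $t7, $t4: $t7=36*(-27)=-972
after add $t4, $t4, $t2: $t4=(-27)+24=-3
halt.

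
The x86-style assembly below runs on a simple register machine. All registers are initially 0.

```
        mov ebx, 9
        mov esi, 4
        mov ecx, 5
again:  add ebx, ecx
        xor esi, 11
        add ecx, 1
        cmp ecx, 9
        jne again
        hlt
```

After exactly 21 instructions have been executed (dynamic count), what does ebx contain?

after mov ebx, 9: ebx=9
after mov esi, 4: esi=4
after mov ecx, 5: ecx=5
after add ebx, ecx: ebx=9+5=14
after xor esi, 11: esi=4^11=15
after add ecx, 1: ecx=5+1=6
cmp ecx, 9  (cmp 6,9)
jne again: taken
after add ebx, ecx: ebx=14+6=20
after xor esi, 11: esi=15^11=4
after add ecx, 1: ecx=6+1=7
cmp ecx, 9  (cmp 7,9)
jne again: taken
after add ebx, ecx: ebx=20+7=27
after xor esi, 11: esi=4^11=15
after add ecx, 1: ecx=7+1=8
cmp ecx, 9  (cmp 8,9)
jne again: taken
after add ebx, ecx: ebx=27+8=35
after xor esi, 11: esi=15^11=4
after add ecx, 1: ecx=8+1=9
After step 21: ebx = 35.

35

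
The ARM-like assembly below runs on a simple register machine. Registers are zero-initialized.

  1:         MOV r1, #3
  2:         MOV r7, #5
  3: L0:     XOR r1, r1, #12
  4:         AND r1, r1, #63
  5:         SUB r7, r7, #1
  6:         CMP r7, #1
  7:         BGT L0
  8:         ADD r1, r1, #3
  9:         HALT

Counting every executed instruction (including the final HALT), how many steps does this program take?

24

after MOV r1, #3: r1=3
after MOV r7, #5: r7=5
after XOR r1, r1, #12: r1=3^12=15
after AND r1, r1, #63: r1=15&63=15
after SUB r7, r7, #1: r7=5-1=4
CMP r7, #1  (cmp 4,1)
BGT L0: taken
after XOR r1, r1, #12: r1=15^12=3
after AND r1, r1, #63: r1=3&63=3
after SUB r7, r7, #1: r7=4-1=3
CMP r7, #1  (cmp 3,1)
BGT L0: taken
after XOR r1, r1, #12: r1=3^12=15
after AND r1, r1, #63: r1=15&63=15
after SUB r7, r7, #1: r7=3-1=2
CMP r7, #1  (cmp 2,1)
BGT L0: taken
after XOR r1, r1, #12: r1=15^12=3
after AND r1, r1, #63: r1=3&63=3
after SUB r7, r7, #1: r7=2-1=1
CMP r7, #1  (cmp 1,1)
BGT L0: not taken
after ADD r1, r1, #3: r1=3+3=6
halt.
Total executed instructions: 24.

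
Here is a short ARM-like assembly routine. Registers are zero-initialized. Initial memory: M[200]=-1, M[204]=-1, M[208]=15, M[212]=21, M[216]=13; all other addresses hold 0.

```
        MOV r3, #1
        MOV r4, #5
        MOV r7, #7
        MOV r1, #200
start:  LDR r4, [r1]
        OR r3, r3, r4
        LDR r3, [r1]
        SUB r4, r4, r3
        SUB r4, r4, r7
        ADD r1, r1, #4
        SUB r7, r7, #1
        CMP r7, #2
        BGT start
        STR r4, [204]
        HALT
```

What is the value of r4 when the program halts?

-3

r3=1
r4=5
r7=7
r1=200
r4=M[200]=-1
r3=1|(-1)=-1
r3=M[200]=-1
r4=(-1)-(-1)=0
r4=0-7=-7
r1=200+4=204
r7=7-1=6
CMP r7, #2  (cmp 6,2)
BGT start: taken
r4=M[204]=-1
r3=(-1)|(-1)=-1
r3=M[204]=-1
r4=(-1)-(-1)=0
r4=0-6=-6
r1=204+4=208
r7=6-1=5
CMP r7, #2  (cmp 5,2)
BGT start: taken
r4=M[208]=15
r3=(-1)|15=-1
r3=M[208]=15
r4=15-15=0
r4=0-5=-5
r1=208+4=212
r7=5-1=4
CMP r7, #2  (cmp 4,2)
BGT start: taken
r4=M[212]=21
r3=15|21=31
r3=M[212]=21
r4=21-21=0
r4=0-4=-4
r1=212+4=216
r7=4-1=3
CMP r7, #2  (cmp 3,2)
BGT start: taken
r4=M[216]=13
r3=21|13=29
r3=M[216]=13
r4=13-13=0
r4=0-3=-3
r1=216+4=220
r7=3-1=2
CMP r7, #2  (cmp 2,2)
BGT start: not taken
STR r4, [204] → M[204]=-3
halt.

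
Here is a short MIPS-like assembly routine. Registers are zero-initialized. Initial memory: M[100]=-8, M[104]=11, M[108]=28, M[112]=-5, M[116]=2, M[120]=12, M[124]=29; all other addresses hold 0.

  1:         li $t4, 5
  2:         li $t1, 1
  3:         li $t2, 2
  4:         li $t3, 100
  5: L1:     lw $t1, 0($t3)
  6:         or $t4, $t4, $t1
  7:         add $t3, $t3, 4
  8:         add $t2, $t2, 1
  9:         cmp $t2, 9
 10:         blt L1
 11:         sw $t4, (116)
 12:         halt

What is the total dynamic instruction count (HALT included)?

48

$t4=5
$t1=1
$t2=2
$t3=100
$t1=M[100]=-8
$t4=5|(-8)=-3
$t3=100+4=104
$t2=2+1=3
cmp $t2, 9  (cmp 3,9)
blt L1: taken
$t1=M[104]=11
$t4=(-3)|11=-1
$t3=104+4=108
$t2=3+1=4
cmp $t2, 9  (cmp 4,9)
blt L1: taken
$t1=M[108]=28
$t4=(-1)|28=-1
$t3=108+4=112
$t2=4+1=5
cmp $t2, 9  (cmp 5,9)
blt L1: taken
$t1=M[112]=-5
$t4=(-1)|(-5)=-1
$t3=112+4=116
$t2=5+1=6
cmp $t2, 9  (cmp 6,9)
blt L1: taken
$t1=M[116]=2
$t4=(-1)|2=-1
$t3=116+4=120
$t2=6+1=7
cmp $t2, 9  (cmp 7,9)
blt L1: taken
$t1=M[120]=12
$t4=(-1)|12=-1
$t3=120+4=124
$t2=7+1=8
cmp $t2, 9  (cmp 8,9)
blt L1: taken
$t1=M[124]=29
$t4=(-1)|29=-1
$t3=124+4=128
$t2=8+1=9
cmp $t2, 9  (cmp 9,9)
blt L1: not taken
sw $t4, (116) → M[116]=-1
halt.
Total executed instructions: 48.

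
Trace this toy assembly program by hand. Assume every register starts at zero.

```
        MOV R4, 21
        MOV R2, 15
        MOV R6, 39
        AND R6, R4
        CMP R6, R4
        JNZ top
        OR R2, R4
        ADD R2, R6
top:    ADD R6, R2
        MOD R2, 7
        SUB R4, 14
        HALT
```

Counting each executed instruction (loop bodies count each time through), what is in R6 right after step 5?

5

MOV R4, 21 → R4=21
MOV R2, 15 → R2=15
MOV R6, 39 → R6=39
AND R6, R4 → R6=39&21=5
CMP R6, R4  (cmp 5,21)
After step 5: R6 = 5.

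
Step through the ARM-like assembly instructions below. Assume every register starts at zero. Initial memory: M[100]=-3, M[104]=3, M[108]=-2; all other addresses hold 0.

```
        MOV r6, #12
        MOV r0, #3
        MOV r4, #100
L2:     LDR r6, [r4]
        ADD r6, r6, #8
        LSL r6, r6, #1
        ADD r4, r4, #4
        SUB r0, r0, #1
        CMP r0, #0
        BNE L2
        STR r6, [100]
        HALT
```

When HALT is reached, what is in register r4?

MOV r6, #12 → r6=12
MOV r0, #3 → r0=3
MOV r4, #100 → r4=100
LDR r6, [r4] → r6=M[100]=-3
ADD r6, r6, #8 → r6=(-3)+8=5
LSL r6, r6, #1 → r6=5<<1=10
ADD r4, r4, #4 → r4=100+4=104
SUB r0, r0, #1 → r0=3-1=2
CMP r0, #0  (cmp 2,0)
BNE L2: taken
LDR r6, [r4] → r6=M[104]=3
ADD r6, r6, #8 → r6=3+8=11
LSL r6, r6, #1 → r6=11<<1=22
ADD r4, r4, #4 → r4=104+4=108
SUB r0, r0, #1 → r0=2-1=1
CMP r0, #0  (cmp 1,0)
BNE L2: taken
LDR r6, [r4] → r6=M[108]=-2
ADD r6, r6, #8 → r6=(-2)+8=6
LSL r6, r6, #1 → r6=6<<1=12
ADD r4, r4, #4 → r4=108+4=112
SUB r0, r0, #1 → r0=1-1=0
CMP r0, #0  (cmp 0,0)
BNE L2: not taken
STR r6, [100] → M[100]=12
halt.

112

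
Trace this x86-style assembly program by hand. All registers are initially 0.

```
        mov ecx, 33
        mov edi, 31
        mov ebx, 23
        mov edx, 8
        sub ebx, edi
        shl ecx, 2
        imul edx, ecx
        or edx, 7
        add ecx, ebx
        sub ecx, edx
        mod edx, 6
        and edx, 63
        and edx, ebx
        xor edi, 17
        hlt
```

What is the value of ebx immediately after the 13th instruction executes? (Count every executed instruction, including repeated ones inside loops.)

-8

after mov ecx, 33: ecx=33
after mov edi, 31: edi=31
after mov ebx, 23: ebx=23
after mov edx, 8: edx=8
after sub ebx, edi: ebx=23-31=-8
after shl ecx, 2: ecx=33<<2=132
after imul edx, ecx: edx=8*132=1056
after or edx, 7: edx=1056|7=1063
after add ecx, ebx: ecx=132+(-8)=124
after sub ecx, edx: ecx=124-1063=-939
after mod edx, 6: edx=1063%6=1
after and edx, 63: edx=1&63=1
after and edx, ebx: edx=1&(-8)=0
After step 13: ebx = -8.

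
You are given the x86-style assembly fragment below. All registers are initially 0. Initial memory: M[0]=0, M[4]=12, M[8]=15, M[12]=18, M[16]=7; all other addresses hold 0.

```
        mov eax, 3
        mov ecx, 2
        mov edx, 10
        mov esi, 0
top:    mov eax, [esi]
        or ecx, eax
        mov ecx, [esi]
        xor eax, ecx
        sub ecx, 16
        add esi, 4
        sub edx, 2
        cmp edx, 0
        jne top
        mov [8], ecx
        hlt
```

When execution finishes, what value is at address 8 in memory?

-9

eax=3
ecx=2
edx=10
esi=0
eax=M[0]=0
ecx=2|0=2
ecx=M[0]=0
eax=0^0=0
ecx=0-16=-16
esi=0+4=4
edx=10-2=8
cmp edx, 0  (cmp 8,0)
jne top: taken
eax=M[4]=12
ecx=(-16)|12=-4
ecx=M[4]=12
eax=12^12=0
ecx=12-16=-4
esi=4+4=8
edx=8-2=6
cmp edx, 0  (cmp 6,0)
jne top: taken
eax=M[8]=15
ecx=(-4)|15=-1
ecx=M[8]=15
eax=15^15=0
ecx=15-16=-1
esi=8+4=12
edx=6-2=4
cmp edx, 0  (cmp 4,0)
jne top: taken
eax=M[12]=18
ecx=(-1)|18=-1
ecx=M[12]=18
eax=18^18=0
ecx=18-16=2
esi=12+4=16
edx=4-2=2
cmp edx, 0  (cmp 2,0)
jne top: taken
eax=M[16]=7
ecx=2|7=7
ecx=M[16]=7
eax=7^7=0
ecx=7-16=-9
esi=16+4=20
edx=2-2=0
cmp edx, 0  (cmp 0,0)
jne top: not taken
mov [8], ecx → M[8]=-9
halt.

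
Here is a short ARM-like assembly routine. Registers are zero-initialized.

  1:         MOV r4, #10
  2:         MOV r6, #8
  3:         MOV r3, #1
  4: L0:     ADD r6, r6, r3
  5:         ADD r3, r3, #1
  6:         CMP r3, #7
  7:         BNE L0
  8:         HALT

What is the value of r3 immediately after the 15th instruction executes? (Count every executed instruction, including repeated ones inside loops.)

4

r4=10
r6=8
r3=1
r6=8+1=9
r3=1+1=2
CMP r3, #7  (cmp 2,7)
BNE L0: taken
r6=9+2=11
r3=2+1=3
CMP r3, #7  (cmp 3,7)
BNE L0: taken
r6=11+3=14
r3=3+1=4
CMP r3, #7  (cmp 4,7)
BNE L0: taken
After step 15: r3 = 4.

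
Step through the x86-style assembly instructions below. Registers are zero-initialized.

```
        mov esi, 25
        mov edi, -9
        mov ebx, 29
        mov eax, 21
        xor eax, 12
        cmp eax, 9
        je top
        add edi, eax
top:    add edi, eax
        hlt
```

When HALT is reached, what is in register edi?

esi=25
edi=-9
ebx=29
eax=21
eax=21^12=25
cmp eax, 9  (cmp 25,9)
je top: not taken
edi=(-9)+25=16
edi=16+25=41
halt.

41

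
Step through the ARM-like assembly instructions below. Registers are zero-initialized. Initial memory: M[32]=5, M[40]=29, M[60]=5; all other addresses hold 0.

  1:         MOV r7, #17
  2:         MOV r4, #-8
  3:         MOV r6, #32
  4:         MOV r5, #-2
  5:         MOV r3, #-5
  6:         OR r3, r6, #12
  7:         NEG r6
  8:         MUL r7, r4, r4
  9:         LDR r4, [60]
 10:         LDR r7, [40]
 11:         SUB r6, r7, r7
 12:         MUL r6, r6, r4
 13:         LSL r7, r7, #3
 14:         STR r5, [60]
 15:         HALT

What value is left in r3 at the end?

after MOV r7, #17: r7=17
after MOV r4, #-8: r4=-8
after MOV r6, #32: r6=32
after MOV r5, #-2: r5=-2
after MOV r3, #-5: r3=-5
after OR r3, r6, #12: r3=32|12=44
after NEG r6: r6=-(32)=-32
after MUL r7, r4, r4: r7=(-8)*(-8)=64
after LDR r4, [60]: r4=M[60]=5
after LDR r7, [40]: r7=M[40]=29
after SUB r6, r7, r7: r6=29-29=0
after MUL r6, r6, r4: r6=0*5=0
after LSL r7, r7, #3: r7=29<<3=232
STR r5, [60] → M[60]=-2
halt.

44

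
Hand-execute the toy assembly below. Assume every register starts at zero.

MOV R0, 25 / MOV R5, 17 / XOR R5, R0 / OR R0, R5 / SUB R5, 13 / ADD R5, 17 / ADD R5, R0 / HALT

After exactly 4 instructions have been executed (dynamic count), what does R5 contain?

after MOV R0, 25: R0=25
after MOV R5, 17: R5=17
after XOR R5, R0: R5=17^25=8
after OR R0, R5: R0=25|8=25
After step 4: R5 = 8.

8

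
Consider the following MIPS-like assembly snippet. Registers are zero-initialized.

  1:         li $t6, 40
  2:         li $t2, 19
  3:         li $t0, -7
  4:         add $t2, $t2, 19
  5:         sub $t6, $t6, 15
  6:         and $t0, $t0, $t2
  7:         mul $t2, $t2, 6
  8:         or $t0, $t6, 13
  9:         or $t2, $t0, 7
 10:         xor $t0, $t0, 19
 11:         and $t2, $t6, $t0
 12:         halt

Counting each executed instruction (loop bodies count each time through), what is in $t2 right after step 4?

li $t6, 40 → $t6=40
li $t2, 19 → $t2=19
li $t0, -7 → $t0=-7
add $t2, $t2, 19 → $t2=19+19=38
After step 4: $t2 = 38.

38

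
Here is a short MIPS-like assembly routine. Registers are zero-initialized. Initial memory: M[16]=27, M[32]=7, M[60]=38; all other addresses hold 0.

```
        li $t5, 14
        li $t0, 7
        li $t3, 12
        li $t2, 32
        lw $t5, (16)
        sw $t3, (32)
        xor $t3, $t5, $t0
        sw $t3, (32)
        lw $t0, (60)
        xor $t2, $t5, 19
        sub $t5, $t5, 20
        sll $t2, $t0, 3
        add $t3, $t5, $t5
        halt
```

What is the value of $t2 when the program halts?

304

$t5=14
$t0=7
$t3=12
$t2=32
$t5=M[16]=27
sw $t3, (32) → M[32]=12
$t3=27^7=28
sw $t3, (32) → M[32]=28
$t0=M[60]=38
$t2=27^19=8
$t5=27-20=7
$t2=38<<3=304
$t3=7+7=14
halt.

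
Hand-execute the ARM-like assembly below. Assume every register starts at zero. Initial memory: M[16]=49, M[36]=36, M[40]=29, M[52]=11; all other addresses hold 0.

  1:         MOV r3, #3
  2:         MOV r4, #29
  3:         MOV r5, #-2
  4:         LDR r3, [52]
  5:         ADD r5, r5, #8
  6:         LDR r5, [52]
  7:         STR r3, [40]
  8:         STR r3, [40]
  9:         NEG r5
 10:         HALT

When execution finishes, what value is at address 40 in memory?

after MOV r3, #3: r3=3
after MOV r4, #29: r4=29
after MOV r5, #-2: r5=-2
after LDR r3, [52]: r3=M[52]=11
after ADD r5, r5, #8: r5=(-2)+8=6
after LDR r5, [52]: r5=M[52]=11
STR r3, [40] → M[40]=11
STR r3, [40] → M[40]=11
after NEG r5: r5=-(11)=-11
halt.

11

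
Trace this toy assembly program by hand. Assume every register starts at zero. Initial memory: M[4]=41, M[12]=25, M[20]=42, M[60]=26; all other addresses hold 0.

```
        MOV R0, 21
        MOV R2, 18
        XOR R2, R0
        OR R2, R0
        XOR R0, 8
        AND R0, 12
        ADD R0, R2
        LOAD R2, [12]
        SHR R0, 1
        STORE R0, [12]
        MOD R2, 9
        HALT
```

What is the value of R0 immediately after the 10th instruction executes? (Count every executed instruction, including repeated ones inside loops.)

after MOV R0, 21: R0=21
after MOV R2, 18: R2=18
after XOR R2, R0: R2=18^21=7
after OR R2, R0: R2=7|21=23
after XOR R0, 8: R0=21^8=29
after AND R0, 12: R0=29&12=12
after ADD R0, R2: R0=12+23=35
after LOAD R2, [12]: R2=M[12]=25
after SHR R0, 1: R0=35>>1=17
STORE R0, [12] → M[12]=17
After step 10: R0 = 17.

17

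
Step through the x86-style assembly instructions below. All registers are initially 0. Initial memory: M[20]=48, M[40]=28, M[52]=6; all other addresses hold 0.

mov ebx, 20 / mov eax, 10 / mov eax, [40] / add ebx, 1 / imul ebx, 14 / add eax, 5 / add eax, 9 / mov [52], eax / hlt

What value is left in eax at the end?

ebx=20
eax=10
eax=M[40]=28
ebx=20+1=21
ebx=21*14=294
eax=28+5=33
eax=33+9=42
mov [52], eax → M[52]=42
halt.

42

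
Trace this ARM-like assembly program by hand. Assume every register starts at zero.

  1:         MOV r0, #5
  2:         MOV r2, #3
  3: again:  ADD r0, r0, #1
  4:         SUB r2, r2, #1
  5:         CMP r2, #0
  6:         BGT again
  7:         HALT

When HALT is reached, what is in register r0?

r0=5
r2=3
r0=5+1=6
r2=3-1=2
CMP r2, #0  (cmp 2,0)
BGT again: taken
r0=6+1=7
r2=2-1=1
CMP r2, #0  (cmp 1,0)
BGT again: taken
r0=7+1=8
r2=1-1=0
CMP r2, #0  (cmp 0,0)
BGT again: not taken
halt.

8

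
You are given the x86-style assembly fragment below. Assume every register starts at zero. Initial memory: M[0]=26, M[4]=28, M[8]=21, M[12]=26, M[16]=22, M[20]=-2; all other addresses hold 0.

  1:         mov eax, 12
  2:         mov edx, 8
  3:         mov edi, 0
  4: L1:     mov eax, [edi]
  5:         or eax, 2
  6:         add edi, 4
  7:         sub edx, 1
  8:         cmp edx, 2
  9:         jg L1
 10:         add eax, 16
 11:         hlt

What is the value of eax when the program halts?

14

mov eax, 12 → eax=12
mov edx, 8 → edx=8
mov edi, 0 → edi=0
mov eax, [edi] → eax=M[0]=26
or eax, 2 → eax=26|2=26
add edi, 4 → edi=0+4=4
sub edx, 1 → edx=8-1=7
cmp edx, 2  (cmp 7,2)
jg L1: taken
mov eax, [edi] → eax=M[4]=28
or eax, 2 → eax=28|2=30
add edi, 4 → edi=4+4=8
sub edx, 1 → edx=7-1=6
cmp edx, 2  (cmp 6,2)
jg L1: taken
mov eax, [edi] → eax=M[8]=21
or eax, 2 → eax=21|2=23
add edi, 4 → edi=8+4=12
sub edx, 1 → edx=6-1=5
cmp edx, 2  (cmp 5,2)
jg L1: taken
mov eax, [edi] → eax=M[12]=26
or eax, 2 → eax=26|2=26
add edi, 4 → edi=12+4=16
sub edx, 1 → edx=5-1=4
cmp edx, 2  (cmp 4,2)
jg L1: taken
mov eax, [edi] → eax=M[16]=22
or eax, 2 → eax=22|2=22
add edi, 4 → edi=16+4=20
sub edx, 1 → edx=4-1=3
cmp edx, 2  (cmp 3,2)
jg L1: taken
mov eax, [edi] → eax=M[20]=-2
or eax, 2 → eax=(-2)|2=-2
add edi, 4 → edi=20+4=24
sub edx, 1 → edx=3-1=2
cmp edx, 2  (cmp 2,2)
jg L1: not taken
add eax, 16 → eax=(-2)+16=14
halt.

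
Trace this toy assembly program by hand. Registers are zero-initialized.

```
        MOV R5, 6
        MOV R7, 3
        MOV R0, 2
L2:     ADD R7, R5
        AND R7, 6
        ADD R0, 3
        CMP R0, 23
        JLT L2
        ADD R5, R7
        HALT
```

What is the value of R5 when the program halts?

R5=6
R7=3
R0=2
R7=3+6=9
R7=9&6=0
R0=2+3=5
CMP R0, 23  (cmp 5,23)
JLT L2: taken
R7=0+6=6
R7=6&6=6
R0=5+3=8
CMP R0, 23  (cmp 8,23)
JLT L2: taken
R7=6+6=12
R7=12&6=4
R0=8+3=11
CMP R0, 23  (cmp 11,23)
JLT L2: taken
R7=4+6=10
R7=10&6=2
R0=11+3=14
CMP R0, 23  (cmp 14,23)
JLT L2: taken
R7=2+6=8
R7=8&6=0
R0=14+3=17
CMP R0, 23  (cmp 17,23)
JLT L2: taken
R7=0+6=6
R7=6&6=6
R0=17+3=20
CMP R0, 23  (cmp 20,23)
JLT L2: taken
R7=6+6=12
R7=12&6=4
R0=20+3=23
CMP R0, 23  (cmp 23,23)
JLT L2: not taken
R5=6+4=10
halt.

10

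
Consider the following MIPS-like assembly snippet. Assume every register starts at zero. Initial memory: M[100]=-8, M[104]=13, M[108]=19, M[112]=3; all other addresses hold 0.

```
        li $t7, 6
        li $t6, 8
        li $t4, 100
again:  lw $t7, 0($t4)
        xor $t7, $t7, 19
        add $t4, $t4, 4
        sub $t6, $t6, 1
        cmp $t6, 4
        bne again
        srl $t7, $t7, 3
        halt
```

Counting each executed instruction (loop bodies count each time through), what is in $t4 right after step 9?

104

li $t7, 6 → $t7=6
li $t6, 8 → $t6=8
li $t4, 100 → $t4=100
lw $t7, 0($t4) → $t7=M[100]=-8
xor $t7, $t7, 19 → $t7=(-8)^19=-21
add $t4, $t4, 4 → $t4=100+4=104
sub $t6, $t6, 1 → $t6=8-1=7
cmp $t6, 4  (cmp 7,4)
bne again: taken
After step 9: $t4 = 104.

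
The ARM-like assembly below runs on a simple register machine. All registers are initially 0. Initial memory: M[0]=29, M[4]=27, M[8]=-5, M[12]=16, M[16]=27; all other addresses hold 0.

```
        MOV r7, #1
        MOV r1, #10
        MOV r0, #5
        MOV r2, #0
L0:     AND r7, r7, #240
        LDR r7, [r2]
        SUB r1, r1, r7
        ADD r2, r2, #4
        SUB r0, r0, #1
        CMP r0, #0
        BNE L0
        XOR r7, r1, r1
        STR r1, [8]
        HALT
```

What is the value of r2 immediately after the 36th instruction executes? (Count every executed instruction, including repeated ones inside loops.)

20

MOV r7, #1 → r7=1
MOV r1, #10 → r1=10
MOV r0, #5 → r0=5
MOV r2, #0 → r2=0
AND r7, r7, #240 → r7=1&240=0
LDR r7, [r2] → r7=M[0]=29
SUB r1, r1, r7 → r1=10-29=-19
ADD r2, r2, #4 → r2=0+4=4
SUB r0, r0, #1 → r0=5-1=4
CMP r0, #0  (cmp 4,0)
BNE L0: taken
AND r7, r7, #240 → r7=29&240=16
LDR r7, [r2] → r7=M[4]=27
SUB r1, r1, r7 → r1=(-19)-27=-46
ADD r2, r2, #4 → r2=4+4=8
SUB r0, r0, #1 → r0=4-1=3
CMP r0, #0  (cmp 3,0)
BNE L0: taken
AND r7, r7, #240 → r7=27&240=16
LDR r7, [r2] → r7=M[8]=-5
SUB r1, r1, r7 → r1=(-46)-(-5)=-41
ADD r2, r2, #4 → r2=8+4=12
SUB r0, r0, #1 → r0=3-1=2
CMP r0, #0  (cmp 2,0)
BNE L0: taken
AND r7, r7, #240 → r7=(-5)&240=240
LDR r7, [r2] → r7=M[12]=16
SUB r1, r1, r7 → r1=(-41)-16=-57
ADD r2, r2, #4 → r2=12+4=16
SUB r0, r0, #1 → r0=2-1=1
CMP r0, #0  (cmp 1,0)
BNE L0: taken
AND r7, r7, #240 → r7=16&240=16
LDR r7, [r2] → r7=M[16]=27
SUB r1, r1, r7 → r1=(-57)-27=-84
ADD r2, r2, #4 → r2=16+4=20
After step 36: r2 = 20.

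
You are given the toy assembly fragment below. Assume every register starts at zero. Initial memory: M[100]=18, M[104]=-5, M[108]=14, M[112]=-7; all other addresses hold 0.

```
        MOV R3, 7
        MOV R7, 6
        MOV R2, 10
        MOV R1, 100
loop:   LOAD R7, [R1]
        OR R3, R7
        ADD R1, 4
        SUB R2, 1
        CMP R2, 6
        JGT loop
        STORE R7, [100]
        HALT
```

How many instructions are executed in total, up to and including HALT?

30

R3=7
R7=6
R2=10
R1=100
R7=M[100]=18
R3=7|18=23
R1=100+4=104
R2=10-1=9
CMP R2, 6  (cmp 9,6)
JGT loop: taken
R7=M[104]=-5
R3=23|(-5)=-1
R1=104+4=108
R2=9-1=8
CMP R2, 6  (cmp 8,6)
JGT loop: taken
R7=M[108]=14
R3=(-1)|14=-1
R1=108+4=112
R2=8-1=7
CMP R2, 6  (cmp 7,6)
JGT loop: taken
R7=M[112]=-7
R3=(-1)|(-7)=-1
R1=112+4=116
R2=7-1=6
CMP R2, 6  (cmp 6,6)
JGT loop: not taken
STORE R7, [100] → M[100]=-7
halt.
Total executed instructions: 30.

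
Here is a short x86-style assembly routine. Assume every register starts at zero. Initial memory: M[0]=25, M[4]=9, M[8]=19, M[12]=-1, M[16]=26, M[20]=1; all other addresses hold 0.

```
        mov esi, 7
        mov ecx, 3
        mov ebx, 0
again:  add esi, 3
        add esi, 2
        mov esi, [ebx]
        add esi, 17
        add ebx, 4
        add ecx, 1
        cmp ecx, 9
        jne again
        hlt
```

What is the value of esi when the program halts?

18

esi=7
ecx=3
ebx=0
esi=7+3=10
esi=10+2=12
esi=M[0]=25
esi=25+17=42
ebx=0+4=4
ecx=3+1=4
cmp ecx, 9  (cmp 4,9)
jne again: taken
esi=42+3=45
esi=45+2=47
esi=M[4]=9
esi=9+17=26
ebx=4+4=8
ecx=4+1=5
cmp ecx, 9  (cmp 5,9)
jne again: taken
esi=26+3=29
esi=29+2=31
esi=M[8]=19
esi=19+17=36
ebx=8+4=12
ecx=5+1=6
cmp ecx, 9  (cmp 6,9)
jne again: taken
esi=36+3=39
esi=39+2=41
esi=M[12]=-1
esi=(-1)+17=16
ebx=12+4=16
ecx=6+1=7
cmp ecx, 9  (cmp 7,9)
jne again: taken
esi=16+3=19
esi=19+2=21
esi=M[16]=26
esi=26+17=43
ebx=16+4=20
ecx=7+1=8
cmp ecx, 9  (cmp 8,9)
jne again: taken
esi=43+3=46
esi=46+2=48
esi=M[20]=1
esi=1+17=18
ebx=20+4=24
ecx=8+1=9
cmp ecx, 9  (cmp 9,9)
jne again: not taken
halt.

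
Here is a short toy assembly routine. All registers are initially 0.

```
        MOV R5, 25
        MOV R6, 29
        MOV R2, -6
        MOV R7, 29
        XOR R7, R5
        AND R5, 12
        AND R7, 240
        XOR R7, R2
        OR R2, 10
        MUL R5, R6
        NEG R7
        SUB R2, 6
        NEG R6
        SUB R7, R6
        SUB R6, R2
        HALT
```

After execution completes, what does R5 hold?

232

R5=25
R6=29
R2=-6
R7=29
R7=29^25=4
R5=25&12=8
R7=4&240=0
R7=0^(-6)=-6
R2=(-6)|10=-6
R5=8*29=232
R7=-(-6)=6
R2=(-6)-6=-12
R6=-(29)=-29
R7=6-(-29)=35
R6=(-29)-(-12)=-17
halt.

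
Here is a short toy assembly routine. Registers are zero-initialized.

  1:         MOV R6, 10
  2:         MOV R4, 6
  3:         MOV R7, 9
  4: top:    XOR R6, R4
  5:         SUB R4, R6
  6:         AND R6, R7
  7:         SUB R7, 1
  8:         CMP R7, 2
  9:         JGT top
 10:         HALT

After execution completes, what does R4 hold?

0

R6=10
R4=6
R7=9
R6=10^6=12
R4=6-12=-6
R6=12&9=8
R7=9-1=8
CMP R7, 2  (cmp 8,2)
JGT top: taken
R6=8^(-6)=-14
R4=(-6)-(-14)=8
R6=(-14)&8=0
R7=8-1=7
CMP R7, 2  (cmp 7,2)
JGT top: taken
R6=0^8=8
R4=8-8=0
R6=8&7=0
R7=7-1=6
CMP R7, 2  (cmp 6,2)
JGT top: taken
R6=0^0=0
R4=0-0=0
R6=0&6=0
R7=6-1=5
CMP R7, 2  (cmp 5,2)
JGT top: taken
R6=0^0=0
R4=0-0=0
R6=0&5=0
R7=5-1=4
CMP R7, 2  (cmp 4,2)
JGT top: taken
R6=0^0=0
R4=0-0=0
R6=0&4=0
R7=4-1=3
CMP R7, 2  (cmp 3,2)
JGT top: taken
R6=0^0=0
R4=0-0=0
R6=0&3=0
R7=3-1=2
CMP R7, 2  (cmp 2,2)
JGT top: not taken
halt.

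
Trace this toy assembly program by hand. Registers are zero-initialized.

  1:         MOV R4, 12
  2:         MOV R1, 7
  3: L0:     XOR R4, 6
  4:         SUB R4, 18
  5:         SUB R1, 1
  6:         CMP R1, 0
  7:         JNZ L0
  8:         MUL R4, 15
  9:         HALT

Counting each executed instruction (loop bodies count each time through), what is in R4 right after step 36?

-104

R4=12
R1=7
R4=12^6=10
R4=10-18=-8
R1=7-1=6
CMP R1, 0  (cmp 6,0)
JNZ L0: taken
R4=(-8)^6=-2
R4=(-2)-18=-20
R1=6-1=5
CMP R1, 0  (cmp 5,0)
JNZ L0: taken
R4=(-20)^6=-22
R4=(-22)-18=-40
R1=5-1=4
CMP R1, 0  (cmp 4,0)
JNZ L0: taken
R4=(-40)^6=-34
R4=(-34)-18=-52
R1=4-1=3
CMP R1, 0  (cmp 3,0)
JNZ L0: taken
R4=(-52)^6=-54
R4=(-54)-18=-72
R1=3-1=2
CMP R1, 0  (cmp 2,0)
JNZ L0: taken
R4=(-72)^6=-66
R4=(-66)-18=-84
R1=2-1=1
CMP R1, 0  (cmp 1,0)
JNZ L0: taken
R4=(-84)^6=-86
R4=(-86)-18=-104
R1=1-1=0
CMP R1, 0  (cmp 0,0)
After step 36: R4 = -104.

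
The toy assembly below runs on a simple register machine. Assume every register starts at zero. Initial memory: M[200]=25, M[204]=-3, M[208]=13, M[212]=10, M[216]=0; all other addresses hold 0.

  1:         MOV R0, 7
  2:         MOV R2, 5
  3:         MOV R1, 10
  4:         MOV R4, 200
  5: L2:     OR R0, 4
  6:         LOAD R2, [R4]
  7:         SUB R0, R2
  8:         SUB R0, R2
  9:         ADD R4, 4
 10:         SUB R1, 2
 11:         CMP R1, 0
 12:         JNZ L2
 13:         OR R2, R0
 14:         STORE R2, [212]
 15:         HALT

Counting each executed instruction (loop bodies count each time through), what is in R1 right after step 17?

MOV R0, 7 → R0=7
MOV R2, 5 → R2=5
MOV R1, 10 → R1=10
MOV R4, 200 → R4=200
OR R0, 4 → R0=7|4=7
LOAD R2, [R4] → R2=M[200]=25
SUB R0, R2 → R0=7-25=-18
SUB R0, R2 → R0=(-18)-25=-43
ADD R4, 4 → R4=200+4=204
SUB R1, 2 → R1=10-2=8
CMP R1, 0  (cmp 8,0)
JNZ L2: taken
OR R0, 4 → R0=(-43)|4=-43
LOAD R2, [R4] → R2=M[204]=-3
SUB R0, R2 → R0=(-43)-(-3)=-40
SUB R0, R2 → R0=(-40)-(-3)=-37
ADD R4, 4 → R4=204+4=208
After step 17: R1 = 8.

8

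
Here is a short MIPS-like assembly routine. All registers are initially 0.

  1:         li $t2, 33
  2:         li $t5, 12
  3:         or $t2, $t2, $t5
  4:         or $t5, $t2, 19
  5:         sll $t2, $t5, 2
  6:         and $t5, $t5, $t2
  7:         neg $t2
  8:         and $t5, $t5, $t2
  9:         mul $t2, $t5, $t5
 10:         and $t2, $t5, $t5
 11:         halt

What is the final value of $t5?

4

after li $t2, 33: $t2=33
after li $t5, 12: $t5=12
after or $t2, $t2, $t5: $t2=33|12=45
after or $t5, $t2, 19: $t5=45|19=63
after sll $t2, $t5, 2: $t2=63<<2=252
after and $t5, $t5, $t2: $t5=63&252=60
after neg $t2: $t2=-(252)=-252
after and $t5, $t5, $t2: $t5=60&(-252)=4
after mul $t2, $t5, $t5: $t2=4*4=16
after and $t2, $t5, $t5: $t2=4&4=4
halt.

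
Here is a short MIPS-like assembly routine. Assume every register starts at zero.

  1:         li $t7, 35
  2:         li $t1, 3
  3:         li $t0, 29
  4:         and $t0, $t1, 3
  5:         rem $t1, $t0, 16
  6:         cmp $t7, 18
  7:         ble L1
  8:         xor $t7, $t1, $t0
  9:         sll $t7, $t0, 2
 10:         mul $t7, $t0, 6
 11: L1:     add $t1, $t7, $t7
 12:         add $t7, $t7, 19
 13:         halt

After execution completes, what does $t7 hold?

37

after li $t7, 35: $t7=35
after li $t1, 3: $t1=3
after li $t0, 29: $t0=29
after and $t0, $t1, 3: $t0=3&3=3
after rem $t1, $t0, 16: $t1=3%16=3
cmp $t7, 18  (cmp 35,18)
ble L1: not taken
after xor $t7, $t1, $t0: $t7=3^3=0
after sll $t7, $t0, 2: $t7=3<<2=12
after mul $t7, $t0, 6: $t7=3*6=18
after add $t1, $t7, $t7: $t1=18+18=36
after add $t7, $t7, 19: $t7=18+19=37
halt.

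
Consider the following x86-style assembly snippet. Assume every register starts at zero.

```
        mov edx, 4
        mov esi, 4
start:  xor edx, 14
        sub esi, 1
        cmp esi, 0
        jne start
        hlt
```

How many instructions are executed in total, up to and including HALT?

after mov edx, 4: edx=4
after mov esi, 4: esi=4
after xor edx, 14: edx=4^14=10
after sub esi, 1: esi=4-1=3
cmp esi, 0  (cmp 3,0)
jne start: taken
after xor edx, 14: edx=10^14=4
after sub esi, 1: esi=3-1=2
cmp esi, 0  (cmp 2,0)
jne start: taken
after xor edx, 14: edx=4^14=10
after sub esi, 1: esi=2-1=1
cmp esi, 0  (cmp 1,0)
jne start: taken
after xor edx, 14: edx=10^14=4
after sub esi, 1: esi=1-1=0
cmp esi, 0  (cmp 0,0)
jne start: not taken
halt.
Total executed instructions: 19.

19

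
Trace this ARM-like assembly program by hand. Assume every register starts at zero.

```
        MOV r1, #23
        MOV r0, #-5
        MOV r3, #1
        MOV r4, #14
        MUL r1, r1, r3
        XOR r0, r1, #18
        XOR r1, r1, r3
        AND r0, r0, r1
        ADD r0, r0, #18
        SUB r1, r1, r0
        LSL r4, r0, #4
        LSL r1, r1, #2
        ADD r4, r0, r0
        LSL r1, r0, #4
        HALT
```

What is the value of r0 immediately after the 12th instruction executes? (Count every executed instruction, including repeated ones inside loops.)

22

MOV r1, #23 → r1=23
MOV r0, #-5 → r0=-5
MOV r3, #1 → r3=1
MOV r4, #14 → r4=14
MUL r1, r1, r3 → r1=23*1=23
XOR r0, r1, #18 → r0=23^18=5
XOR r1, r1, r3 → r1=23^1=22
AND r0, r0, r1 → r0=5&22=4
ADD r0, r0, #18 → r0=4+18=22
SUB r1, r1, r0 → r1=22-22=0
LSL r4, r0, #4 → r4=22<<4=352
LSL r1, r1, #2 → r1=0<<2=0
After step 12: r0 = 22.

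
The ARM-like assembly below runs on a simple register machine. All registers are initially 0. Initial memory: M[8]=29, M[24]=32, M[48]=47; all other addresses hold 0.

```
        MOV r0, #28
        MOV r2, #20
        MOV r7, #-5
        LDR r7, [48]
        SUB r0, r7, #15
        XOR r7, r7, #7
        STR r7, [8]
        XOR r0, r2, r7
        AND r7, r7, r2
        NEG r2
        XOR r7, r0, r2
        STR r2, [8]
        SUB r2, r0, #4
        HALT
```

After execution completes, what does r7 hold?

after MOV r0, #28: r0=28
after MOV r2, #20: r2=20
after MOV r7, #-5: r7=-5
after LDR r7, [48]: r7=M[48]=47
after SUB r0, r7, #15: r0=47-15=32
after XOR r7, r7, #7: r7=47^7=40
STR r7, [8] → M[8]=40
after XOR r0, r2, r7: r0=20^40=60
after AND r7, r7, r2: r7=40&20=0
after NEG r2: r2=-(20)=-20
after XOR r7, r0, r2: r7=60^(-20)=-48
STR r2, [8] → M[8]=-20
after SUB r2, r0, #4: r2=60-4=56
halt.

-48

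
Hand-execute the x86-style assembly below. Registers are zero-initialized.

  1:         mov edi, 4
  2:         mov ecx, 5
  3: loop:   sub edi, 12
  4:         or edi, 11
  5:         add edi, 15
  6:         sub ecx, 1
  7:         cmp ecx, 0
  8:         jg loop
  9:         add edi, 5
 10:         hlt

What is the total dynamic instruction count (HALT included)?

34

edi=4
ecx=5
edi=4-12=-8
edi=(-8)|11=-5
edi=(-5)+15=10
ecx=5-1=4
cmp ecx, 0  (cmp 4,0)
jg loop: taken
edi=10-12=-2
edi=(-2)|11=-1
edi=(-1)+15=14
ecx=4-1=3
cmp ecx, 0  (cmp 3,0)
jg loop: taken
edi=14-12=2
edi=2|11=11
edi=11+15=26
ecx=3-1=2
cmp ecx, 0  (cmp 2,0)
jg loop: taken
edi=26-12=14
edi=14|11=15
edi=15+15=30
ecx=2-1=1
cmp ecx, 0  (cmp 1,0)
jg loop: taken
edi=30-12=18
edi=18|11=27
edi=27+15=42
ecx=1-1=0
cmp ecx, 0  (cmp 0,0)
jg loop: not taken
edi=42+5=47
halt.
Total executed instructions: 34.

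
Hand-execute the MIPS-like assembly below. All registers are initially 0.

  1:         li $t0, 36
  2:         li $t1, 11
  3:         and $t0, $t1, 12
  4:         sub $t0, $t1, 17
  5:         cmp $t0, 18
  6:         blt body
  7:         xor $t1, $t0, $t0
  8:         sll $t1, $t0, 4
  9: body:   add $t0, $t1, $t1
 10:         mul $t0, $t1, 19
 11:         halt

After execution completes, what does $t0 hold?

$t0=36
$t1=11
$t0=11&12=8
$t0=11-17=-6
cmp $t0, 18  (cmp -6,18)
blt body: taken
$t0=11+11=22
$t0=11*19=209
halt.

209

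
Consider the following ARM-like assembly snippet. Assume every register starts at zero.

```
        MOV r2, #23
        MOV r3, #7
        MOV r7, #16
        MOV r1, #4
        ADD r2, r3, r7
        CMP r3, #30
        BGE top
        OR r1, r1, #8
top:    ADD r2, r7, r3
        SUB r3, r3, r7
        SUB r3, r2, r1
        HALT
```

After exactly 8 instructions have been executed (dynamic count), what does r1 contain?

12

r2=23
r3=7
r7=16
r1=4
r2=7+16=23
CMP r3, #30  (cmp 7,30)
BGE top: not taken
r1=4|8=12
After step 8: r1 = 12.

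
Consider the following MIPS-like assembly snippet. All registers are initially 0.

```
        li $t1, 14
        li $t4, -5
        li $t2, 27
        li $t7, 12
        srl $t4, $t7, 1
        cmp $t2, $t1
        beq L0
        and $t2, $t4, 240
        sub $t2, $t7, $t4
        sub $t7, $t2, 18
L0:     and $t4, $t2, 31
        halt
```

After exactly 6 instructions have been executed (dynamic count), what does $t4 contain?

6

li $t1, 14 → $t1=14
li $t4, -5 → $t4=-5
li $t2, 27 → $t2=27
li $t7, 12 → $t7=12
srl $t4, $t7, 1 → $t4=12>>1=6
cmp $t2, $t1  (cmp 27,14)
After step 6: $t4 = 6.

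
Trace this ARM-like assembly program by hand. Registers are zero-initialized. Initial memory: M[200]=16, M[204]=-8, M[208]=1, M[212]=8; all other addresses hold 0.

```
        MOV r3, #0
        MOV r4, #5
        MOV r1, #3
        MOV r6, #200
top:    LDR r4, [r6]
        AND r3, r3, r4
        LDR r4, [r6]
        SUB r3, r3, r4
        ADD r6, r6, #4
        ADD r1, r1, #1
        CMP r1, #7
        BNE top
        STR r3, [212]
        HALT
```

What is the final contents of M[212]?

MOV r3, #0 → r3=0
MOV r4, #5 → r4=5
MOV r1, #3 → r1=3
MOV r6, #200 → r6=200
LDR r4, [r6] → r4=M[200]=16
AND r3, r3, r4 → r3=0&16=0
LDR r4, [r6] → r4=M[200]=16
SUB r3, r3, r4 → r3=0-16=-16
ADD r6, r6, #4 → r6=200+4=204
ADD r1, r1, #1 → r1=3+1=4
CMP r1, #7  (cmp 4,7)
BNE top: taken
LDR r4, [r6] → r4=M[204]=-8
AND r3, r3, r4 → r3=(-16)&(-8)=-16
LDR r4, [r6] → r4=M[204]=-8
SUB r3, r3, r4 → r3=(-16)-(-8)=-8
ADD r6, r6, #4 → r6=204+4=208
ADD r1, r1, #1 → r1=4+1=5
CMP r1, #7  (cmp 5,7)
BNE top: taken
LDR r4, [r6] → r4=M[208]=1
AND r3, r3, r4 → r3=(-8)&1=0
LDR r4, [r6] → r4=M[208]=1
SUB r3, r3, r4 → r3=0-1=-1
ADD r6, r6, #4 → r6=208+4=212
ADD r1, r1, #1 → r1=5+1=6
CMP r1, #7  (cmp 6,7)
BNE top: taken
LDR r4, [r6] → r4=M[212]=8
AND r3, r3, r4 → r3=(-1)&8=8
LDR r4, [r6] → r4=M[212]=8
SUB r3, r3, r4 → r3=8-8=0
ADD r6, r6, #4 → r6=212+4=216
ADD r1, r1, #1 → r1=6+1=7
CMP r1, #7  (cmp 7,7)
BNE top: not taken
STR r3, [212] → M[212]=0
halt.

0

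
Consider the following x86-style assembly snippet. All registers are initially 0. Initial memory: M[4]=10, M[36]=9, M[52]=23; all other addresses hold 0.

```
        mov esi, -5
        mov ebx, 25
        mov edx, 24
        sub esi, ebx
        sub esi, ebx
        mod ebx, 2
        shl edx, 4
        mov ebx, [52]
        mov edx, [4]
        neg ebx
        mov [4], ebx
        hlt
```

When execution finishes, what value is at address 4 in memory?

-23

mov esi, -5 → esi=-5
mov ebx, 25 → ebx=25
mov edx, 24 → edx=24
sub esi, ebx → esi=(-5)-25=-30
sub esi, ebx → esi=(-30)-25=-55
mod ebx, 2 → ebx=25%2=1
shl edx, 4 → edx=24<<4=384
mov ebx, [52] → ebx=M[52]=23
mov edx, [4] → edx=M[4]=10
neg ebx → ebx=-(23)=-23
mov [4], ebx → M[4]=-23
halt.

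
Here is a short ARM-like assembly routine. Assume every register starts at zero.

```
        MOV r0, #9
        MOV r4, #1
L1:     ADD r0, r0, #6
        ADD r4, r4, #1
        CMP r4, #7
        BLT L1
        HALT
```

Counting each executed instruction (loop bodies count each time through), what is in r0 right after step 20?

39

after MOV r0, #9: r0=9
after MOV r4, #1: r4=1
after ADD r0, r0, #6: r0=9+6=15
after ADD r4, r4, #1: r4=1+1=2
CMP r4, #7  (cmp 2,7)
BLT L1: taken
after ADD r0, r0, #6: r0=15+6=21
after ADD r4, r4, #1: r4=2+1=3
CMP r4, #7  (cmp 3,7)
BLT L1: taken
after ADD r0, r0, #6: r0=21+6=27
after ADD r4, r4, #1: r4=3+1=4
CMP r4, #7  (cmp 4,7)
BLT L1: taken
after ADD r0, r0, #6: r0=27+6=33
after ADD r4, r4, #1: r4=4+1=5
CMP r4, #7  (cmp 5,7)
BLT L1: taken
after ADD r0, r0, #6: r0=33+6=39
after ADD r4, r4, #1: r4=5+1=6
After step 20: r0 = 39.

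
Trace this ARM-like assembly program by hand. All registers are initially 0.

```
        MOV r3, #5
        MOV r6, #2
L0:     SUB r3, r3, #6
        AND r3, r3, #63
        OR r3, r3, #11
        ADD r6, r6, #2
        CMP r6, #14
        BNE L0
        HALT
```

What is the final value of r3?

59

r3=5
r6=2
r3=5-6=-1
r3=(-1)&63=63
r3=63|11=63
r6=2+2=4
CMP r6, #14  (cmp 4,14)
BNE L0: taken
r3=63-6=57
r3=57&63=57
r3=57|11=59
r6=4+2=6
CMP r6, #14  (cmp 6,14)
BNE L0: taken
r3=59-6=53
r3=53&63=53
r3=53|11=63
r6=6+2=8
CMP r6, #14  (cmp 8,14)
BNE L0: taken
r3=63-6=57
r3=57&63=57
r3=57|11=59
r6=8+2=10
CMP r6, #14  (cmp 10,14)
BNE L0: taken
r3=59-6=53
r3=53&63=53
r3=53|11=63
r6=10+2=12
CMP r6, #14  (cmp 12,14)
BNE L0: taken
r3=63-6=57
r3=57&63=57
r3=57|11=59
r6=12+2=14
CMP r6, #14  (cmp 14,14)
BNE L0: not taken
halt.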